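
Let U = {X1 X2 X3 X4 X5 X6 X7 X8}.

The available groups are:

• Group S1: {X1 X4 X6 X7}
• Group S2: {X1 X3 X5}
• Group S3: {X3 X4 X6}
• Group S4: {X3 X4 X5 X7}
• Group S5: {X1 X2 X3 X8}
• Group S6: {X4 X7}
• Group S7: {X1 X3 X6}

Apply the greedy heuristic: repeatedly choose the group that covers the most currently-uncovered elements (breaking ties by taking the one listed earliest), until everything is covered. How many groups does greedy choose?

Greedy: pick S1 (covers 4 new) → pick S5 (covers 3 new) → pick S2 (covers 1 new). Total picks: 3.

3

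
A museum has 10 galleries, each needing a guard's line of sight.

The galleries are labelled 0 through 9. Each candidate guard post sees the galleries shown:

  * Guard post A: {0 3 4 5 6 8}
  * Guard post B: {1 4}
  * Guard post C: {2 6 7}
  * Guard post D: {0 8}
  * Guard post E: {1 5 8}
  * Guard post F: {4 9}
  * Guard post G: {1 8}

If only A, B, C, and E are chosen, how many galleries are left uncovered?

Union of A, B, C, E = {0, 1, 2, 3, 4, 5, 6, 7, 8}.
Not covered: 9 — 1 gallery.

1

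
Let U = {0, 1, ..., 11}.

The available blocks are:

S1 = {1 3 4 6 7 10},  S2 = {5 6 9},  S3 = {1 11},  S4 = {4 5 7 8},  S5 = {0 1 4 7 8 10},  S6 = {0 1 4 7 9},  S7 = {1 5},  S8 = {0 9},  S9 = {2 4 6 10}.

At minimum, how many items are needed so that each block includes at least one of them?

3

The 3 items {1, 4, 9} hit every block.
The blocks S7, S8, S9 are pairwise disjoint, so any hitting set needs a separate item for each — at least 3. Hence 3 is optimal.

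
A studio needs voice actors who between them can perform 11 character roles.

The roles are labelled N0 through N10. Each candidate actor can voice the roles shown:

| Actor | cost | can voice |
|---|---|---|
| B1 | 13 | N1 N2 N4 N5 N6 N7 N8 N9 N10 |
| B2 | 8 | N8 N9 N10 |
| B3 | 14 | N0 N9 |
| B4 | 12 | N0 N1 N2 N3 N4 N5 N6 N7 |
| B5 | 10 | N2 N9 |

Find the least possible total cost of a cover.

20

B2, B4 together cover every role (B2 ∪ B4 = {N0, N1, N2, N3, N4, N5, N6, N7, N8, N9, N10}); total cost 8 + 12 = 20.
The greedy pick B1, B4 costs 25; no covering selection beats 20.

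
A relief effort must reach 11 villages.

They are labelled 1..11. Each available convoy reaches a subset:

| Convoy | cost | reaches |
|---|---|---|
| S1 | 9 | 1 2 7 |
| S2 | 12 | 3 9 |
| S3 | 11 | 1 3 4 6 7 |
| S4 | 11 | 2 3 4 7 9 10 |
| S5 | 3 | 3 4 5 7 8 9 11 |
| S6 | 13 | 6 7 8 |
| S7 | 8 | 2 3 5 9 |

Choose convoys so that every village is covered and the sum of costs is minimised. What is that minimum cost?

25

S3, S4, S5 together cover every village (S3 ∪ S4 ∪ S5 = {1, 2, 3, 4, 5, 6, 7, 8, 9, 10, 11}); total cost 11 + 11 + 3 = 25.
The greedy pick S5, S1, S3, S4 costs 34; no covering selection beats 25.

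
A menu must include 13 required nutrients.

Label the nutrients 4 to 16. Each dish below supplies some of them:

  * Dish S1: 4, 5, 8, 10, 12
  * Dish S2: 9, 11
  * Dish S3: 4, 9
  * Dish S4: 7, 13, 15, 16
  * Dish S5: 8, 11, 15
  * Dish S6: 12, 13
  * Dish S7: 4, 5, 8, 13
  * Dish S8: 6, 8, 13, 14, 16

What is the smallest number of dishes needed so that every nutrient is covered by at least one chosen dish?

Take {S1, S2, S4, S8}. Their union is {4, 5, 6, 7, 8, 9, 10, 11, 12, 13, 14, 15, 16}, which is all 13 nutrients.
No 3 of the 8 dishes cover everything (all 56 combinations miss at least one nutrient), so 4 is optimal.

4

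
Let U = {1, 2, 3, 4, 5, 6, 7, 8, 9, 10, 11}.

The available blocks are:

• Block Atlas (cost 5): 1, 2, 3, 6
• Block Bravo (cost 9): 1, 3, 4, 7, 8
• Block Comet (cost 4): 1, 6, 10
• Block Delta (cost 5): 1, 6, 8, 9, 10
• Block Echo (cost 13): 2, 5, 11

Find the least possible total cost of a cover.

Bravo, Delta, Echo together cover every point (Bravo ∪ Delta ∪ Echo = {1, 2, 3, 4, 5, 6, 7, 8, 9, 10, 11}); total cost 9 + 5 + 13 = 27.
The greedy pick Delta, Atlas, Bravo, Echo costs 32; no covering selection beats 27.

27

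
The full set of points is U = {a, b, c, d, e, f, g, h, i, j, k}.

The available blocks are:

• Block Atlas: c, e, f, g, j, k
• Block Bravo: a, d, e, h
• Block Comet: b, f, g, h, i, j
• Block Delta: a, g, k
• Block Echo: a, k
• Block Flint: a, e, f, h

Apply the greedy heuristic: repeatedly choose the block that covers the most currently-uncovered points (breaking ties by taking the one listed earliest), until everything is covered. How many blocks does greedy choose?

3

Greedy: pick Atlas (covers 6 new) → pick Bravo (covers 3 new) → pick Comet (covers 2 new). Total picks: 3.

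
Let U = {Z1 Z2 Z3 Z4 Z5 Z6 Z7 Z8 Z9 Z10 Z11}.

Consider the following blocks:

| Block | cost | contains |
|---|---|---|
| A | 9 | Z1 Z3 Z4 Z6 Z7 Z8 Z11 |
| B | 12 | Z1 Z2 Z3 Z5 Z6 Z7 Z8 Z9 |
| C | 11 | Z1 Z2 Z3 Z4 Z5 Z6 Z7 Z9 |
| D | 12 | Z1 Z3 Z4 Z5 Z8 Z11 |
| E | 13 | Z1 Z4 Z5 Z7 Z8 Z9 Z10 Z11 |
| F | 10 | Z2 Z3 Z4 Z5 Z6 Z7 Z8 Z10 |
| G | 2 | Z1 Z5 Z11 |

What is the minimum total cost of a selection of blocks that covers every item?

23

C, F, G together cover every item (C ∪ F ∪ G = {Z1, Z2, Z3, Z4, Z5, Z6, Z7, Z8, Z9, Z10, Z11}); total cost 11 + 10 + 2 = 23.
No covering selection has total cost below 23.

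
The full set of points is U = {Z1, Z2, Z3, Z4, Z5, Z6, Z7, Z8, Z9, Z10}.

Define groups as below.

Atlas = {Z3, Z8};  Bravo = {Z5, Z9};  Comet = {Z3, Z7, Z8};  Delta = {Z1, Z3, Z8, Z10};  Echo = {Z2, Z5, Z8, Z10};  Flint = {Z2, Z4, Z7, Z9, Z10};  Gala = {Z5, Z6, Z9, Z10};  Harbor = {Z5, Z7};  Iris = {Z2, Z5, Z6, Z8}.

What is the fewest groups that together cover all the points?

3

Take {Delta, Flint, Iris}. Their union is {Z1, Z2, Z3, Z4, Z5, Z6, Z7, Z8, Z9, Z10}, which is all 10 points.
Only Delta contains Z1, so Delta is forced; the remaining 6 points need at least 2 more groups (each remaining group adds at most 4) — so at least 3 groups are needed, and 3 is optimal.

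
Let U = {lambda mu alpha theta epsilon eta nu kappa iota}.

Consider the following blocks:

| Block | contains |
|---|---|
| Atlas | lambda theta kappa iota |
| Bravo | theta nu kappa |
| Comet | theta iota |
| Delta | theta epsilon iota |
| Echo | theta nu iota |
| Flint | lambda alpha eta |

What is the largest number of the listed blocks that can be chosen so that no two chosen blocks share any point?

2

Echo, Flint are pairwise disjoint (Echo={theta,nu,iota}; Flint={lambda,alpha,eta}).
Every remaining block overlaps one of these, and no 3 of the listed blocks are pairwise disjoint, so 2 is the maximum.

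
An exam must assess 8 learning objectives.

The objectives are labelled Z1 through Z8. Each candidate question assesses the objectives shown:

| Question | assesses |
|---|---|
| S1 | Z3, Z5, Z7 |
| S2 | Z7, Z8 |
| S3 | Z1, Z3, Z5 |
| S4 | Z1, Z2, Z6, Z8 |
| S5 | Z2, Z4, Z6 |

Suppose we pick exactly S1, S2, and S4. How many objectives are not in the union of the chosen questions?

Union of S1, S2, S4 = {Z1, Z2, Z3, Z5, Z6, Z7, Z8}.
Not covered: Z4 — 1 objective.

1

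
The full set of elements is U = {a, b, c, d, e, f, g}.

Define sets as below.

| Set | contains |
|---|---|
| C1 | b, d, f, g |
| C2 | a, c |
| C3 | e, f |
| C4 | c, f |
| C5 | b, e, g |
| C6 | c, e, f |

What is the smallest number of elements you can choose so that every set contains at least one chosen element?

3

The 3 elements {a, f, g} hit every set.
No choice of 2 elements meets every set, so 3 is the minimum.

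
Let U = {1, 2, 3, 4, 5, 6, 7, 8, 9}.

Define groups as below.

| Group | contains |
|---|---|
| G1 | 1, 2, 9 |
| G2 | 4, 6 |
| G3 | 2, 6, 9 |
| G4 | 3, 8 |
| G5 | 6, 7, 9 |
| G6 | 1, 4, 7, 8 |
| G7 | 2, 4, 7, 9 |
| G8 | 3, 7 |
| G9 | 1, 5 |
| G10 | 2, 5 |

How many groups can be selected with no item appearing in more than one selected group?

G4, G5, G10 are pairwise disjoint (G4={3,8}; G5={6,7,9}; G10={2,5}).
Every remaining group overlaps one of these, and no 4 of the listed groups are pairwise disjoint, so 3 is the maximum.

3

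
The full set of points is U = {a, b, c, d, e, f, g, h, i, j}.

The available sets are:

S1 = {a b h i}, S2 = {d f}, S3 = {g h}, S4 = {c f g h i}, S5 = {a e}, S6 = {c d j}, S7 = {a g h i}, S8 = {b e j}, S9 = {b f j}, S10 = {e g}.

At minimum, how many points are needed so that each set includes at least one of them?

4

The 4 points {d, e, h, j} hit every set.
No choice of 3 points meets every set, so 4 is the minimum.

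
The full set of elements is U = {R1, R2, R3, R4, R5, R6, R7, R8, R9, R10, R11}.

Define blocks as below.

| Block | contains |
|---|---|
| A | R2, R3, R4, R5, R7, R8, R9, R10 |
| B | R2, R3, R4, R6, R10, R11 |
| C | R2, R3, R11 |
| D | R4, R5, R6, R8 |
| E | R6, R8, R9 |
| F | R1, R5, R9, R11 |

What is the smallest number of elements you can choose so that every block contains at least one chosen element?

2

The 2 elements {R8, R11} hit every block.
The blocks C, D are pairwise disjoint, so any hitting set needs a separate element for each — at least 2. Hence 2 is optimal.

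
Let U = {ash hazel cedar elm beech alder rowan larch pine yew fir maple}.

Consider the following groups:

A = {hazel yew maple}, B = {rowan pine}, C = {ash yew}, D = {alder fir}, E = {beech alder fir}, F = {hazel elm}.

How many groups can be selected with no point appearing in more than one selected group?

B, C, D, F are pairwise disjoint (B={rowan,pine}; C={ash,yew}; D={alder,fir}; F={hazel,elm}).
Every remaining group overlaps one of these, and no 5 of the listed groups are pairwise disjoint, so 4 is the maximum.

4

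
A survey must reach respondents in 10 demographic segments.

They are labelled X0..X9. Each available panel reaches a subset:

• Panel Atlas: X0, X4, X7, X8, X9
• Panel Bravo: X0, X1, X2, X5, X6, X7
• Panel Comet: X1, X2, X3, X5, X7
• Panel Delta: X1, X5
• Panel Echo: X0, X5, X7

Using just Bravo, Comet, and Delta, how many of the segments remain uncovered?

3

Union of Bravo, Comet, Delta = {X0, X1, X2, X3, X5, X6, X7}.
Not covered: X4, X8, X9 — 3 segments.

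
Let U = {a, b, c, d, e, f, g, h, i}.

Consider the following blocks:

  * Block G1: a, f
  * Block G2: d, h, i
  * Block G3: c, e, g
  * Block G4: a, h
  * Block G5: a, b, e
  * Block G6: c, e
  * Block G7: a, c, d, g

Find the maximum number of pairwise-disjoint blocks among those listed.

G1, G2, G3 are pairwise disjoint (G1={a,f}; G2={d,h,i}; G3={c,e,g}).
Every remaining block overlaps one of these, and no 4 of the listed blocks are pairwise disjoint, so 3 is the maximum.

3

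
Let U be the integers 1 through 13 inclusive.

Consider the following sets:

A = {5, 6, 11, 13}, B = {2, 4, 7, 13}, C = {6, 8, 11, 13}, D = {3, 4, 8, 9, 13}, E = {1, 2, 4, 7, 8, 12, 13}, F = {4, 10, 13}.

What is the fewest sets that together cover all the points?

4

A and D and E and F together: A ∪ D ∪ E ∪ F = {1, 2, 3, 4, 5, 6, 7, 8, 9, 10, 11, 12, 13} — every point is covered.
No 3 of the 6 sets cover everything (all 20 combinations miss at least one point), so 4 is optimal.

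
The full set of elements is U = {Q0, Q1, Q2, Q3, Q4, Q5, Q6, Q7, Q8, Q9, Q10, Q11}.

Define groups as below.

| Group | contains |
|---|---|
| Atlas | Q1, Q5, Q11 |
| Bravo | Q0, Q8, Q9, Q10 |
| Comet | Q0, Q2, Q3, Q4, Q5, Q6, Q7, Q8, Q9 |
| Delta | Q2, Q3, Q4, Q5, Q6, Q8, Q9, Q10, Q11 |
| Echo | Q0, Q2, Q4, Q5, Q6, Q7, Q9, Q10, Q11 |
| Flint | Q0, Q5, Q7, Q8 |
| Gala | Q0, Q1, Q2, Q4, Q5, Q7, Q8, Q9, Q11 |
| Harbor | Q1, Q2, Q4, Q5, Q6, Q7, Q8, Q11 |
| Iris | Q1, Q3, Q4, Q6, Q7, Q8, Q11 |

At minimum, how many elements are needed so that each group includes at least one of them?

Take H = {Q5, Q8}. Each listed group contains at least one of these, so H is a hitting set of size 2.
The groups Atlas, Bravo are pairwise disjoint, so any hitting set needs a separate element for each — at least 2. Hence 2 is optimal.

2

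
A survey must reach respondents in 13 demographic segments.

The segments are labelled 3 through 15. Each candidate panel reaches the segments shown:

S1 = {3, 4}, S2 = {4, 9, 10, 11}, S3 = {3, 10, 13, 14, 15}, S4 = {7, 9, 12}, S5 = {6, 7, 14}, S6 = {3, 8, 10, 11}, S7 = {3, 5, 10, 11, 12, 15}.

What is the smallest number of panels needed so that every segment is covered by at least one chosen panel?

S2 and S3 and S5 and S6 and S7 together: S2 ∪ S3 ∪ S5 ∪ S6 ∪ S7 = {3, 4, 5, 6, 7, 8, 9, 10, 11, 12, 13, 14, 15} — every segment is covered.
No 4 of the 7 panels cover everything (all 35 combinations miss at least one segment), so 5 is optimal.

5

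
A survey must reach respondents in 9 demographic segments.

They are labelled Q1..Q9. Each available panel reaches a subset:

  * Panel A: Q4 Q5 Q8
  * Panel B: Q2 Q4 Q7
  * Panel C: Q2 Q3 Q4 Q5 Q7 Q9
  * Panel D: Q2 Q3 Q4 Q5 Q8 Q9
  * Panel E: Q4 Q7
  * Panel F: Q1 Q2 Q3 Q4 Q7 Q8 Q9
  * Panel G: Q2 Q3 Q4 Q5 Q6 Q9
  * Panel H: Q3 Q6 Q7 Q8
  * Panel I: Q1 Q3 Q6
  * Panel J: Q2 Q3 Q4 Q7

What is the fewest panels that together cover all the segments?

Take {F, G}. Their union is {Q1, Q2, Q3, Q4, Q5, Q6, Q7, Q8, Q9}, which is all 9 segments.
No single panel has all 9 segments (the largest, F, has 7), so 2 is optimal.

2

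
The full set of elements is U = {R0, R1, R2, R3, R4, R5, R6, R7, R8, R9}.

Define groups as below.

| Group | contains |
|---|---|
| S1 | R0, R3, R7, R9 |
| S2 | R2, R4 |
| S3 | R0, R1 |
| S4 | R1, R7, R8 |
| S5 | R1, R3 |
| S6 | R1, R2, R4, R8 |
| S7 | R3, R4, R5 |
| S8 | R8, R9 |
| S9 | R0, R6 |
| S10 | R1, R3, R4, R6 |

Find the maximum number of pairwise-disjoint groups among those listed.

S2, S5, S8, S9 are pairwise disjoint (S2={R2,R4}; S5={R1,R3}; S8={R8,R9}; S9={R0,R6}).
Every remaining group overlaps one of these, and no 5 of the listed groups are pairwise disjoint, so 4 is the maximum.

4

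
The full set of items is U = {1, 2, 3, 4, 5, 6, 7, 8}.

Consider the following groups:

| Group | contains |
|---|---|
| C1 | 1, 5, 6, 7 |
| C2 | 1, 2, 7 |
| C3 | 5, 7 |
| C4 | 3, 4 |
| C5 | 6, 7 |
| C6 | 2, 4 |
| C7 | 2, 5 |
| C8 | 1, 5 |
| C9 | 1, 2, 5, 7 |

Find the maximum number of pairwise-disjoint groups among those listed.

C5, C6, C8 are pairwise disjoint (C5={6,7}; C6={2,4}; C8={1,5}).
Every remaining group overlaps one of these, and no 4 of the listed groups are pairwise disjoint, so 3 is the maximum.

3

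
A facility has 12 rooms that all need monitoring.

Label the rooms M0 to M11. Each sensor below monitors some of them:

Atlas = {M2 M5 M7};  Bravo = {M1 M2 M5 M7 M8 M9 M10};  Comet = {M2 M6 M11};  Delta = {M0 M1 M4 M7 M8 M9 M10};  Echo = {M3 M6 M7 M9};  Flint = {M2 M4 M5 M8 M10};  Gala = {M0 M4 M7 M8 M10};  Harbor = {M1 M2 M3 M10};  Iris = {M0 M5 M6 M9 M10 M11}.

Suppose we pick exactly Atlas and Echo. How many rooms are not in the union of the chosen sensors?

Union of Atlas, Echo = {M2, M3, M5, M6, M7, M9}.
Not covered: M0, M1, M4, M8, M10, M11 — 6 rooms.

6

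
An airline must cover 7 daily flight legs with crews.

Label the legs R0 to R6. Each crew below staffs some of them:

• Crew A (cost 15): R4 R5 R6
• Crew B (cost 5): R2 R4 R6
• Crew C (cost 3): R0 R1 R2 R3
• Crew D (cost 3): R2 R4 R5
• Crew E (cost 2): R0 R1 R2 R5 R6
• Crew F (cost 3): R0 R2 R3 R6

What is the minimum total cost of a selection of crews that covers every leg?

8

C, D, E together cover every leg (C ∪ D ∪ E = {R0, R1, R2, R3, R4, R5, R6}); total cost 3 + 3 + 2 = 8.
No covering selection has total cost below 8.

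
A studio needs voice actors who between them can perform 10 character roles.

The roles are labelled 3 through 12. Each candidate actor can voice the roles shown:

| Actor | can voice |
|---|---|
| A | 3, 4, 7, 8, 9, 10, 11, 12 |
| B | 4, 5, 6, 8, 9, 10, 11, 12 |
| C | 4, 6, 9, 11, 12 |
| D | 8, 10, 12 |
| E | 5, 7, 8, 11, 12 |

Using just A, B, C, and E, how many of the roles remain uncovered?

0

Union of A, B, C, E = {3, 4, 5, 6, 7, 8, 9, 10, 11, 12} — that's every role, so 0 are uncovered.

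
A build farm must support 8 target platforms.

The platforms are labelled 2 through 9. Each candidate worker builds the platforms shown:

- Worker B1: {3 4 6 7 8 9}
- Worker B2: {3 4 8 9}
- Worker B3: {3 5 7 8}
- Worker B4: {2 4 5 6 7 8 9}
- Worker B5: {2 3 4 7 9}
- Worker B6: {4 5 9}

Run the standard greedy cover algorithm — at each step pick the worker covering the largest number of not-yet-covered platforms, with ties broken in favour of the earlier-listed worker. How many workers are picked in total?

2

Greedy: pick B4 (covers 7 new) → pick B1 (covers 1 new). Total picks: 2.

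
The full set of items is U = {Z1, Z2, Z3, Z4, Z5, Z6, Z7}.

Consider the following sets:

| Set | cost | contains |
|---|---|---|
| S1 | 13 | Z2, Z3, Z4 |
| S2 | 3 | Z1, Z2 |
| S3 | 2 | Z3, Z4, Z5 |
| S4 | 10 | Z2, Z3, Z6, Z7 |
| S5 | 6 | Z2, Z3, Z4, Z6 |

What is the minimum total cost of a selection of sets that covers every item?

15

S2, S3, S4 together cover every item (S2 ∪ S3 ∪ S4 = {Z1, Z2, Z3, Z4, Z5, Z6, Z7}); total cost 3 + 2 + 10 = 15.
No covering selection has total cost below 15.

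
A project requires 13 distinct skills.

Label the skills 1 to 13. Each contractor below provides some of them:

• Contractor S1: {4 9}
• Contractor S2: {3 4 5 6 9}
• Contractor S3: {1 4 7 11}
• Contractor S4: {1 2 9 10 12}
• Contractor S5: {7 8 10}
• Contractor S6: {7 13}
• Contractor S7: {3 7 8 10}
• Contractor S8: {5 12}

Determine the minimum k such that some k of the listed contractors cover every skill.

5

Take {S2, S3, S4, S5, S6}. Their union is {1, 2, 3, 4, 5, 6, 7, 8, 9, 10, 11, 12, 13}, which is all 13 skills.
No 4 of the 8 contractors cover everything (all 70 combinations miss at least one skill), so 5 is optimal.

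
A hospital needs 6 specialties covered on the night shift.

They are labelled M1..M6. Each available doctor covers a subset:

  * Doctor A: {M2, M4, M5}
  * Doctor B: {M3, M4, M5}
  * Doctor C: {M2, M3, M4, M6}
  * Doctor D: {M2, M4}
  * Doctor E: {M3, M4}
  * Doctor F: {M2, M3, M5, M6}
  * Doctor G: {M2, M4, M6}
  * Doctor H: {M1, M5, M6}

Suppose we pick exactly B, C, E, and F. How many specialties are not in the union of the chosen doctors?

Union of B, C, E, F = {M2, M3, M4, M5, M6}.
Not covered: M1 — 1 specialty.

1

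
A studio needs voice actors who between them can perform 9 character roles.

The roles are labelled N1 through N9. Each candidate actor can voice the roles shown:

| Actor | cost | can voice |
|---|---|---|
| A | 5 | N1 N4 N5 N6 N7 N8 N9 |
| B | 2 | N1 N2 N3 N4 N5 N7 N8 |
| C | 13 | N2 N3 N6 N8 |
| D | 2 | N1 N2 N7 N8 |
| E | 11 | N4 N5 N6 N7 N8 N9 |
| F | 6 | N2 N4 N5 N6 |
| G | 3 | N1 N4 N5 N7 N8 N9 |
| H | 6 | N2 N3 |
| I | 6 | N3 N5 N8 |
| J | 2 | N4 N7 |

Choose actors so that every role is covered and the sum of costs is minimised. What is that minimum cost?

7

A, B together cover every role (A ∪ B = {N1, N2, N3, N4, N5, N6, N7, N8, N9}); total cost 5 + 2 = 7.
No covering selection has total cost below 7.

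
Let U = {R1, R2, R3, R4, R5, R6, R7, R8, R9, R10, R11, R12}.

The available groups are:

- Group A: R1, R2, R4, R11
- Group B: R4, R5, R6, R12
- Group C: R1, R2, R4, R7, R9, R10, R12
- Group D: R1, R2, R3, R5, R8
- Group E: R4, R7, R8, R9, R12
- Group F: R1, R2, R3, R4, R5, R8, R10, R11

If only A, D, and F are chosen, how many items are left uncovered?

4

Union of A, D, F = {R1, R2, R3, R4, R5, R8, R10, R11}.
Not covered: R6, R7, R9, R12 — 4 items.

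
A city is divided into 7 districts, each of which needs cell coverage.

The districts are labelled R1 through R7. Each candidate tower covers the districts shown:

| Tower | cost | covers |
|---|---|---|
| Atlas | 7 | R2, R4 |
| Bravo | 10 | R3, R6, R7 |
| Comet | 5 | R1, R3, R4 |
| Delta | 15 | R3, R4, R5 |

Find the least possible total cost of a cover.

Atlas, Bravo, Comet, Delta together cover every district (Atlas ∪ Bravo ∪ Comet ∪ Delta = {R1, R2, R3, R4, R5, R6, R7}); total cost 7 + 10 + 5 + 15 = 37.
No covering selection has total cost below 37.

37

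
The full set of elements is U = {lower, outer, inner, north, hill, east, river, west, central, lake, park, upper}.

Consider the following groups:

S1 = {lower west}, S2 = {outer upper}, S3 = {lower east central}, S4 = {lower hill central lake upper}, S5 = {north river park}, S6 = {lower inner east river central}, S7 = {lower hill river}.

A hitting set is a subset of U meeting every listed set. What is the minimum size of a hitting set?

3

H = {lower, outer, park} meets every group (each contains at least one member of H), and |H| = 3.
The groups S1, S2, S5 are pairwise disjoint, so any hitting set needs a separate element for each — at least 3. Hence 3 is optimal.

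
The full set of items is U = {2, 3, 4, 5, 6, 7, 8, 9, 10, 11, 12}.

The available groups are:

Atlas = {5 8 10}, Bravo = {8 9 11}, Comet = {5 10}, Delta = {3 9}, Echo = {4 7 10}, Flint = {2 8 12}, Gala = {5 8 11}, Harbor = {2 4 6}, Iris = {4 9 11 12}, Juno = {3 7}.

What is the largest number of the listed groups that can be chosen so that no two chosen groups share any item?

Bravo, Comet, Harbor, Juno are pairwise disjoint (Bravo={8,9,11}; Comet={5,10}; Harbor={2,4,6}; Juno={3,7}).
Every remaining group overlaps one of these, and no 5 of the listed groups are pairwise disjoint, so 4 is the maximum.

4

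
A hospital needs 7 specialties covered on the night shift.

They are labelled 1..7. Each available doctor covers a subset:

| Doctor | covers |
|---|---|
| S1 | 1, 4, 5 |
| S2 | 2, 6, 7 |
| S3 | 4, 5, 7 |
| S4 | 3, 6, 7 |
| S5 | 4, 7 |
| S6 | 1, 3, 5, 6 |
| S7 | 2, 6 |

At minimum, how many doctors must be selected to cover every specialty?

Take {S2, S3, S6}. Their union is {1, 2, 3, 4, 5, 6, 7}, which is all 7 specialties.
No 2 of the 7 doctors cover everything (all 21 combinations miss at least one specialty), so 3 is optimal.

3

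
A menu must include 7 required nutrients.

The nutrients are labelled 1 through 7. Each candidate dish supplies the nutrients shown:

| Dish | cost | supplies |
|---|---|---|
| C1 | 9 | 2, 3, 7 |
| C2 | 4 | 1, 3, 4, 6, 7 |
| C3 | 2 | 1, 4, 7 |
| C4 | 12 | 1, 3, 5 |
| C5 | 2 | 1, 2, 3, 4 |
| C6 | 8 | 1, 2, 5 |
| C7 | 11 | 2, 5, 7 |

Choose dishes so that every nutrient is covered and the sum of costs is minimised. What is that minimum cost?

12

C2, C6 together cover every nutrient (C2 ∪ C6 = {1, 2, 3, 4, 5, 6, 7}); total cost 4 + 8 = 12.
The greedy pick C5, C2, C6 costs 14; no covering selection beats 12.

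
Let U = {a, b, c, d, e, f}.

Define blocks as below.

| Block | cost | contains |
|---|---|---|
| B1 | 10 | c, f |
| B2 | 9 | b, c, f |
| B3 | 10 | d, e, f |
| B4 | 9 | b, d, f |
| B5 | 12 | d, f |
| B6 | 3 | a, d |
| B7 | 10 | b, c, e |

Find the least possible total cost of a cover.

22

B2, B3, B6 together cover every element (B2 ∪ B3 ∪ B6 = {a, b, c, d, e, f}); total cost 9 + 10 + 3 = 22.
No covering selection has total cost below 22.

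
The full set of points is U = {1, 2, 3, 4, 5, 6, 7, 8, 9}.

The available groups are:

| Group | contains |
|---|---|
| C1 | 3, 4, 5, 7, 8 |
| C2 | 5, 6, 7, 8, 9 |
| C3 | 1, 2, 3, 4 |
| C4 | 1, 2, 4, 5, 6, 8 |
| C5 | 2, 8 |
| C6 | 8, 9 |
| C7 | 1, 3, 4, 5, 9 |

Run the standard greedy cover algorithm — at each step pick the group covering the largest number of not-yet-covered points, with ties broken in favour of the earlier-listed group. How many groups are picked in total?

Greedy: pick C4 (covers 6 new) → pick C1 (covers 2 new) → pick C2 (covers 1 new). Total picks: 3.
(The true minimum cover uses only 2 groups, so greedy is not optimal here.)

3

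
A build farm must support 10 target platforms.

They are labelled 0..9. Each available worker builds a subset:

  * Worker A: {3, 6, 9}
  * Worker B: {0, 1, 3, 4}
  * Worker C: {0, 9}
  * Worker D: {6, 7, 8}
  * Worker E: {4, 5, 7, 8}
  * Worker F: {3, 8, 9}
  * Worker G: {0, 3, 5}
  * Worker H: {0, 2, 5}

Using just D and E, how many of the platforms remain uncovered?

5

Union of D, E = {4, 5, 6, 7, 8}.
Not covered: 0, 1, 2, 3, 9 — 5 platforms.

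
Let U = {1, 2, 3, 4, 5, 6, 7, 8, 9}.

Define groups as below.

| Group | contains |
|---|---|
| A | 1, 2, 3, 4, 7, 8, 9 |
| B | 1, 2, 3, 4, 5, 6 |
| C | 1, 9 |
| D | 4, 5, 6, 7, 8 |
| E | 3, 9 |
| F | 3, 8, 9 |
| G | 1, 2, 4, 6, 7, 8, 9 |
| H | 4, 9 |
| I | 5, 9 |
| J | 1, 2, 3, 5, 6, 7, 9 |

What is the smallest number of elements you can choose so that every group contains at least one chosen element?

The 2 elements {4, 9} hit every group.
The groups C, D are pairwise disjoint, so any hitting set needs a separate element for each — at least 2. Hence 2 is optimal.

2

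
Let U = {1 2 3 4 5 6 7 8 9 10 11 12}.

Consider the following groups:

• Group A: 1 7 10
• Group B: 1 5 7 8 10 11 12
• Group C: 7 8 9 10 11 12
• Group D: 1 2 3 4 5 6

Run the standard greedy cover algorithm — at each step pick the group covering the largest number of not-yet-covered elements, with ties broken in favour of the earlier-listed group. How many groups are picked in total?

3

Greedy: pick B (covers 7 new) → pick D (covers 4 new) → pick C (covers 1 new). Total picks: 3.
(The true minimum cover uses only 2 groups, so greedy is not optimal here.)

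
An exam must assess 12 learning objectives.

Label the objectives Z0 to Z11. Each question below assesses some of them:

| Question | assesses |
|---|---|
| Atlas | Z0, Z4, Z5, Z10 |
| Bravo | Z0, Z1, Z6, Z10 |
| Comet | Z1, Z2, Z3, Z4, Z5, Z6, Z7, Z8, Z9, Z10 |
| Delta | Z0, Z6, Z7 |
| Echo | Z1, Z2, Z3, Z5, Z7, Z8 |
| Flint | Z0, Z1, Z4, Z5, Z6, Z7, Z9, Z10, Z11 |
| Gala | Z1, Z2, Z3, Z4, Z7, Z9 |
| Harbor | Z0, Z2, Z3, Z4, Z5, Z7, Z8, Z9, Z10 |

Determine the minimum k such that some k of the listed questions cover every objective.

2

Echo and Flint together: Echo ∪ Flint = {Z0, Z1, Z2, Z3, Z4, Z5, Z6, Z7, Z8, Z9, Z10, Z11} — every objective is covered.
No single question has all 12 objectives (the largest, Comet, has 10), so 2 is optimal.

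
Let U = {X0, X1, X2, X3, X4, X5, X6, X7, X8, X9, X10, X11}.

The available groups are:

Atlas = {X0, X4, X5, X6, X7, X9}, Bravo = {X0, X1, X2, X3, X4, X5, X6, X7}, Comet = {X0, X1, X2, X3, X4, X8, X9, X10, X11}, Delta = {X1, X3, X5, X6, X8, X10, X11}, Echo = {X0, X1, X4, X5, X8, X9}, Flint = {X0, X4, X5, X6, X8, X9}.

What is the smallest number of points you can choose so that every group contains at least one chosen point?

2

Take H = {X0, X10}. Each listed group contains at least one of these, so H is a hitting set of size 2.
No single point lies in every group, so at least 2 are needed and 2 is optimal.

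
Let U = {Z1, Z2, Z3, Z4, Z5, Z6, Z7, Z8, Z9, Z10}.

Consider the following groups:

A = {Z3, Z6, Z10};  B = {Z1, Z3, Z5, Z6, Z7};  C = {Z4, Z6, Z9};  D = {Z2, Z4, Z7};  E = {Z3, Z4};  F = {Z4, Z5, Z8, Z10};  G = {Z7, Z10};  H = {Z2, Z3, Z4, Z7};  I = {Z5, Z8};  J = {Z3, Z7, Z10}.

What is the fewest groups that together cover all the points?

B and C and D and F together: B ∪ C ∪ D ∪ F = {Z1, Z2, Z3, Z4, Z5, Z6, Z7, Z8, Z9, Z10} — every point is covered.
No 3 of the 10 groups cover everything (all 120 combinations miss at least one point), so 4 is optimal.

4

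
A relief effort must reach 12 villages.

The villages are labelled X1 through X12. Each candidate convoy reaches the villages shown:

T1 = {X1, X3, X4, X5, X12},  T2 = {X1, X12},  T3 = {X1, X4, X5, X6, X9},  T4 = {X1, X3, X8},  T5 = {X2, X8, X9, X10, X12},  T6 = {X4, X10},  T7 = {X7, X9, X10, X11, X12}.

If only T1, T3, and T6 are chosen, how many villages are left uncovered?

Union of T1, T3, T6 = {X1, X3, X4, X5, X6, X9, X10, X12}.
Not covered: X2, X7, X8, X11 — 4 villages.

4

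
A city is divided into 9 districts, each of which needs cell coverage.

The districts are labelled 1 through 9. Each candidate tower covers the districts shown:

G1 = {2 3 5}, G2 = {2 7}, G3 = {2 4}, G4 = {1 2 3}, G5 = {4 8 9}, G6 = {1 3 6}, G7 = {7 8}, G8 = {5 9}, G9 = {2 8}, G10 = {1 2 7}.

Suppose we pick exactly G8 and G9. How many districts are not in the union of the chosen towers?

Union of G8, G9 = {2, 5, 8, 9}.
Not covered: 1, 3, 4, 6, 7 — 5 districts.

5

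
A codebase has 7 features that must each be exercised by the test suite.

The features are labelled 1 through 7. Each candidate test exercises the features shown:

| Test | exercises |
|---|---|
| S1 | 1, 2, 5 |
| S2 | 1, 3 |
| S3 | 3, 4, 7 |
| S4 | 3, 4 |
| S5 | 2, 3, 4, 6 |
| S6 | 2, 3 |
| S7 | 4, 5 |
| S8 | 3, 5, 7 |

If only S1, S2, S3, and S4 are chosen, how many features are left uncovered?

1

Union of S1, S2, S3, S4 = {1, 2, 3, 4, 5, 7}.
Not covered: 6 — 1 feature.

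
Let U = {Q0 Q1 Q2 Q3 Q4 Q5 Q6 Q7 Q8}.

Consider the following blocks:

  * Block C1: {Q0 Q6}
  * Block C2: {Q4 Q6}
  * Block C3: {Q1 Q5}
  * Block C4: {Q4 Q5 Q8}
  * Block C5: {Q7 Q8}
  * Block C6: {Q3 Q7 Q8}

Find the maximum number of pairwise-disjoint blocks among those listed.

C2, C3, C5 are pairwise disjoint (C2={Q4,Q6}; C3={Q1,Q5}; C5={Q7,Q8}).
Every remaining block overlaps one of these, and no 4 of the listed blocks are pairwise disjoint, so 3 is the maximum.

3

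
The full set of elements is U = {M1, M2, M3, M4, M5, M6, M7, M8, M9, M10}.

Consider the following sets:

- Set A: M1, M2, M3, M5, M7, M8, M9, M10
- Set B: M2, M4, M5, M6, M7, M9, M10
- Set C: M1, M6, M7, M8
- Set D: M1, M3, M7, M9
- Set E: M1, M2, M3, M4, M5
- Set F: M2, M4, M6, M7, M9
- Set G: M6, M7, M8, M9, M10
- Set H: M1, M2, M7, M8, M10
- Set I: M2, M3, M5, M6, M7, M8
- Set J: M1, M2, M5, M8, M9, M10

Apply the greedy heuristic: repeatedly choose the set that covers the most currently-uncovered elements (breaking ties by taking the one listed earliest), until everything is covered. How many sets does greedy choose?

2

Greedy: pick A (covers 8 new) → pick B (covers 2 new). Total picks: 2.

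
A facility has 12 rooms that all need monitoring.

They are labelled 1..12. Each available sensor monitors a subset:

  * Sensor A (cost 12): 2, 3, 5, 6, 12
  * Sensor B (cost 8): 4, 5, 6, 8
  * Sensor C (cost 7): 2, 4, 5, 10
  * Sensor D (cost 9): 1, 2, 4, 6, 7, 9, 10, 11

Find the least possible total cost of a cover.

A, B, D together cover every room (A ∪ B ∪ D = {1, 2, 3, 4, 5, 6, 7, 8, 9, 10, 11, 12}); total cost 12 + 8 + 9 = 29.
No covering selection has total cost below 29.

29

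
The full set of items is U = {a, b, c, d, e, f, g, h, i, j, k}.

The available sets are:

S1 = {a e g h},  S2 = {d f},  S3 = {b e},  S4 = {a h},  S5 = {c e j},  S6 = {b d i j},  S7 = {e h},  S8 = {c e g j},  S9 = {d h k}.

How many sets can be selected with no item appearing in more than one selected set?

S2, S3, S4 are pairwise disjoint (S2={d,f}; S3={b,e}; S4={a,h}).
Every remaining set overlaps one of these, and no 4 of the listed sets are pairwise disjoint, so 3 is the maximum.

3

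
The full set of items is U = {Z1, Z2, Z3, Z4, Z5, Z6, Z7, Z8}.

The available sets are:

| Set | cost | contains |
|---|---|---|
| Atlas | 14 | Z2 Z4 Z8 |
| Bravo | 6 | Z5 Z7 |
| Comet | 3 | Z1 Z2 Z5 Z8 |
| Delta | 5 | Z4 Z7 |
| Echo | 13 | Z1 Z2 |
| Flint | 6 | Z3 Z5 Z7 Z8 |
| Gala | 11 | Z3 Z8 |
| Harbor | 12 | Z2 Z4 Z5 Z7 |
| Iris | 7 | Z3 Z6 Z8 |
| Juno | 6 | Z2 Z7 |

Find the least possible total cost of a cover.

Comet, Delta, Iris together cover every item (Comet ∪ Delta ∪ Iris = {Z1, Z2, Z3, Z4, Z5, Z6, Z7, Z8}); total cost 3 + 5 + 7 = 15.
No covering selection has total cost below 15.

15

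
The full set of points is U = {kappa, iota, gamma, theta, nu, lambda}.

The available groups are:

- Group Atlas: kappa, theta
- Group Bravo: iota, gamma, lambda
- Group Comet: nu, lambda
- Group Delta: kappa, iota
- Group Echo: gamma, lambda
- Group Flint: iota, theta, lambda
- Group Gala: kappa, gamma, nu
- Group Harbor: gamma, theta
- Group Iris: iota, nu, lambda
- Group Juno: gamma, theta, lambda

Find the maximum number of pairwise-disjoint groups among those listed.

Comet, Delta, Harbor are pairwise disjoint (Comet={nu,lambda}; Delta={kappa,iota}; Harbor={gamma,theta}).
Every remaining group overlaps one of these, and no 4 of the listed groups are pairwise disjoint, so 3 is the maximum.

3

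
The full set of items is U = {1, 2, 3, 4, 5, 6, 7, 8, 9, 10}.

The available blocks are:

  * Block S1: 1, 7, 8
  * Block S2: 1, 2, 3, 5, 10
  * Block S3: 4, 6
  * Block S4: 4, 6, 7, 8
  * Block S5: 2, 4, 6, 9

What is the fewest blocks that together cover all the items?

3

Take {S2, S4, S5}. Their union is {1, 2, 3, 4, 5, 6, 7, 8, 9, 10}, which is all 10 items.
Only S2 contains 3, so S2 is forced; the remaining 5 items need at least 2 more blocks (each remaining block adds at most 4) — so at least 3 blocks are needed, and 3 is optimal.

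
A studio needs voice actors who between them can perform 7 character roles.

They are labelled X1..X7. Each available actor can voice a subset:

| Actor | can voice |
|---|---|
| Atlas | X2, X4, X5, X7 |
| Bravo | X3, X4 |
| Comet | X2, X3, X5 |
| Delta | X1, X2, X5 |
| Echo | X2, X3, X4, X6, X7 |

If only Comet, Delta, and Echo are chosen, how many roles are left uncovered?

Union of Comet, Delta, Echo = {X1, X2, X3, X4, X5, X6, X7} — that's every role, so 0 are uncovered.

0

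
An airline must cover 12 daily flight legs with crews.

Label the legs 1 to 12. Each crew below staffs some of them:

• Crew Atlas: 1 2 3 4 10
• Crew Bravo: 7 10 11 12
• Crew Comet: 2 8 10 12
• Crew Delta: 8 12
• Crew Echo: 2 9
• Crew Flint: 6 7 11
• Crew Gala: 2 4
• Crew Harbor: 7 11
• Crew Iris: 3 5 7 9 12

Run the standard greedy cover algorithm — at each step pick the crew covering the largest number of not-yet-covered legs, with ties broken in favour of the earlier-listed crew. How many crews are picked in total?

Greedy: pick Atlas (covers 5 new) → pick Iris (covers 4 new) → pick Flint (covers 2 new) → pick Comet (covers 1 new). Total picks: 4.

4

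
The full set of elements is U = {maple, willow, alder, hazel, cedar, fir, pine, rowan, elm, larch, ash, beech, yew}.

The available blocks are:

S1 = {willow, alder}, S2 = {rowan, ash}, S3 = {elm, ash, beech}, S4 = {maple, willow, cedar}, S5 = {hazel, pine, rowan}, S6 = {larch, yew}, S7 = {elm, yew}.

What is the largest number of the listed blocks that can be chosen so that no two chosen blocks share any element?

4

S3, S4, S5, S6 are pairwise disjoint (S3={elm,ash,beech}; S4={maple,willow,cedar}; S5={hazel,pine,rowan}; S6={larch,yew}).
Every remaining block overlaps one of these, and no 5 of the listed blocks are pairwise disjoint, so 4 is the maximum.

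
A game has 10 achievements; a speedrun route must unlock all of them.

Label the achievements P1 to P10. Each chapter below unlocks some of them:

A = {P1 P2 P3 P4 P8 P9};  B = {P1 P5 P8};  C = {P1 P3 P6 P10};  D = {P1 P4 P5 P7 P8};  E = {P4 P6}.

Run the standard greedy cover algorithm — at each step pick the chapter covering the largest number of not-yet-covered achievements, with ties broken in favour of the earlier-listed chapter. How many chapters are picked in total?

3

Greedy: pick A (covers 6 new) → pick C (covers 2 new) → pick D (covers 2 new). Total picks: 3.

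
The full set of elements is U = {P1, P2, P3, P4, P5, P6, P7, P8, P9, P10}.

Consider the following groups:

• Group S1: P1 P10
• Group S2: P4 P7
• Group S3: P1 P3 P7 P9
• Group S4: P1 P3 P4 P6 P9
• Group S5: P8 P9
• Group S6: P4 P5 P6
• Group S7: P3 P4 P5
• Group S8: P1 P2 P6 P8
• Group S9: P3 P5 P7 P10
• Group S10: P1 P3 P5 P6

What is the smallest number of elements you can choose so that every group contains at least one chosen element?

4

H = {P1, P4, P5, P8} meets every group (each contains at least one member of H), and |H| = 4.
No choice of 3 elements meets every group, so 4 is the minimum.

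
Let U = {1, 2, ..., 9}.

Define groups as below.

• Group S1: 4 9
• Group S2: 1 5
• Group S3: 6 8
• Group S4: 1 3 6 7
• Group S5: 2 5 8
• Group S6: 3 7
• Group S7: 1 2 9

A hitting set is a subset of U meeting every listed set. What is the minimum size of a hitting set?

H = {3, 5, 6, 9} meets every group (each contains at least one member of H), and |H| = 4.
The groups S1, S2, S3, S6 are pairwise disjoint, so any hitting set needs a separate item for each — at least 4. Hence 4 is optimal.

4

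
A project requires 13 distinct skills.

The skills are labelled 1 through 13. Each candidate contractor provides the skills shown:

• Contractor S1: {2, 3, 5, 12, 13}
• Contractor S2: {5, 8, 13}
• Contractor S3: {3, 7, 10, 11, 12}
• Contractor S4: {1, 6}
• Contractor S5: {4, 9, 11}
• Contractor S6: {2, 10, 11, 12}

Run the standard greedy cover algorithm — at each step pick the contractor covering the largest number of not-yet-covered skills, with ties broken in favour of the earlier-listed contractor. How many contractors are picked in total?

Greedy: pick S1 (covers 5 new) → pick S3 (covers 3 new) → pick S4 (covers 2 new) → pick S5 (covers 2 new) → pick S2 (covers 1 new). Total picks: 5.

5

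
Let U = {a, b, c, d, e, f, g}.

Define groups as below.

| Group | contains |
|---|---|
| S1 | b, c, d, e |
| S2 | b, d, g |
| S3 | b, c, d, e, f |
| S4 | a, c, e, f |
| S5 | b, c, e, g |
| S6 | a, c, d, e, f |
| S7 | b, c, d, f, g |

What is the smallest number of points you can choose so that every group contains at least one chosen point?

2

The 2 points {d, e} hit every group.
The groups S2, S4 are pairwise disjoint, so any hitting set needs a separate point for each — at least 2. Hence 2 is optimal.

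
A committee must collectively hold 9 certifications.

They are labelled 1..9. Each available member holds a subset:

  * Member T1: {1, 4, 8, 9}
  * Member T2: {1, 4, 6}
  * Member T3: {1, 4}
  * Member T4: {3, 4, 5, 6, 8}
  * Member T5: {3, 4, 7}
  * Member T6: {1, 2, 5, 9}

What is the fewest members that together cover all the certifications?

T4 and T5 and T6 together: T4 ∪ T5 ∪ T6 = {1, 2, 3, 4, 5, 6, 7, 8, 9} — every certification is covered.
Only T6 contains 2, so T6 is forced; the remaining 5 certifications need at least 2 more members (each remaining member adds at most 4) — so at least 3 members are needed, and 3 is optimal.

3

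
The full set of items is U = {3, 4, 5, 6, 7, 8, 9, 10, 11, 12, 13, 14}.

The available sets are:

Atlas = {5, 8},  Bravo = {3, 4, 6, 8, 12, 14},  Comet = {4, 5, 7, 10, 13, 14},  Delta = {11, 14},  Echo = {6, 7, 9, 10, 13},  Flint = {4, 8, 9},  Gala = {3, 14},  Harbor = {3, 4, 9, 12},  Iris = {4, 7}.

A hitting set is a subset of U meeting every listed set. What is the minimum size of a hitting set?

4

Take H = {4, 8, 9, 14}. Each listed set contains at least one of these, so H is a hitting set of size 4.
No choice of 3 items meets every set, so 4 is the minimum.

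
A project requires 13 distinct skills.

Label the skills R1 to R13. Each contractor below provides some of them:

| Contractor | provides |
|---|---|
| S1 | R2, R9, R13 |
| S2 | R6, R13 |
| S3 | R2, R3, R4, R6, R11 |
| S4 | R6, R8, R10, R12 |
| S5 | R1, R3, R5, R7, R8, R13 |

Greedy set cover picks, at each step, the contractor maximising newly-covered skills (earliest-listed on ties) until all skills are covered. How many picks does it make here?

4

Greedy: pick S5 (covers 6 new) → pick S3 (covers 4 new) → pick S4 (covers 2 new) → pick S1 (covers 1 new). Total picks: 4.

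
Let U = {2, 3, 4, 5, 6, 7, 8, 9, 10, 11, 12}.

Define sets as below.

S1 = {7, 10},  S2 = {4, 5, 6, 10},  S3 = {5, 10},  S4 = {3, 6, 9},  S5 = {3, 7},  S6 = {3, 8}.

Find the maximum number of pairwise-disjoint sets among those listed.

2

S2, S6 are pairwise disjoint (S2={4,5,6,10}; S6={3,8}).
Every remaining set overlaps one of these, and no 3 of the listed sets are pairwise disjoint, so 2 is the maximum.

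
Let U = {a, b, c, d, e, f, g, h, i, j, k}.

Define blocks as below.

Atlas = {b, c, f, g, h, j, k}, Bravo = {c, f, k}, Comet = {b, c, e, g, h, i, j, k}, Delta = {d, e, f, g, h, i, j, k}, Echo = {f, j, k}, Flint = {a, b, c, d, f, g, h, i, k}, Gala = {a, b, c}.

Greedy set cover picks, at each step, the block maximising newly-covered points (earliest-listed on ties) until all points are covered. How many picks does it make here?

Greedy: pick Flint (covers 9 new) → pick Comet (covers 2 new). Total picks: 2.

2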